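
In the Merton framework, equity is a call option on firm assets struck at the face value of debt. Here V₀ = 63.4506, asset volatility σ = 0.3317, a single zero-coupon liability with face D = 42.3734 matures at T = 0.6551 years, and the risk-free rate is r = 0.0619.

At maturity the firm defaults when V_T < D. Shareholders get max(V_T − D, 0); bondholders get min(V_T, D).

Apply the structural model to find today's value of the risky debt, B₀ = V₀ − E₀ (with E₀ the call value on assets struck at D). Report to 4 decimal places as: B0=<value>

B0=40.4131

Apply the equity-as-call identities (strike 42.3734, horizon 0.6551 years):
d₁ = [ln(V₀/D) + (r + σ²/2)T] / (σ√T)
   = [ln(63.4506/42.3734) + (0.0619 + 0.5·0.3317²)·0.6551] / (0.3317·√0.6551)
   = [0.403741 + 0.076589] / 0.268472 = 1.789125
d₂ = d₁ − σ√T = 1.789125 − 0.268472 = 1.520653
N(d₁) = 0.963203,  N(d₂) = 0.935826,  e^(−rT) = 0.960260
E₀ = V₀·N(d₁) − D·e^(−rT)·N(d₂)
   = 63.4506·0.963203 − 42.3734·0.960260·0.935826 = 23.037472
B₀ = V₀ − E₀ = 63.4506 − 23.037472 = 40.413128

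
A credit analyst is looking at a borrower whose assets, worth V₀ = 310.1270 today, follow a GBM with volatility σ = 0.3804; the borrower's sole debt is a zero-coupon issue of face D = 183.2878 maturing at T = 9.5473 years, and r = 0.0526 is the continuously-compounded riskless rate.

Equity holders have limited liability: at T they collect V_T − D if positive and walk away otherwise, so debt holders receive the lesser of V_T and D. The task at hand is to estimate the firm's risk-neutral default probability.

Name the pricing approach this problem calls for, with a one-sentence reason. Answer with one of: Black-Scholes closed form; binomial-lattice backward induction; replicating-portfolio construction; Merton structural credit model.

framework: Merton structural credit model

Key observation: the asked-for credit quantity lives on the firm's capital structure — asset value, asset volatility, debt face 183.2878 — which is the structural model's domain.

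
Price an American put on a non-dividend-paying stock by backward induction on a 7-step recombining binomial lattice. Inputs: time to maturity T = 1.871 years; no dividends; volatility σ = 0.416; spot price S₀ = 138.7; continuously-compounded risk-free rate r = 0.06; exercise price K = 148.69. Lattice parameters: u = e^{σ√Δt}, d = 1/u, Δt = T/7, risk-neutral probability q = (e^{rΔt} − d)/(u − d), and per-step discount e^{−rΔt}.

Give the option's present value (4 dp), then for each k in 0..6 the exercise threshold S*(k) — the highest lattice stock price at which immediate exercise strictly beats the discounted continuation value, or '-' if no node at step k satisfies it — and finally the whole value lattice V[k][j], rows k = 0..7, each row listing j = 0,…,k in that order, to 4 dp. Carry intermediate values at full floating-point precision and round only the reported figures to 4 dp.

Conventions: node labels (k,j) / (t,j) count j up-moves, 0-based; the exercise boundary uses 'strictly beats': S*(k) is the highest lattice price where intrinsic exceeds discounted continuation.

Δt=0.26729, u=1.23995, d=0.80648, q=0.48373, disc=e^(-rΔt)=0.98409
k=7 terminal: V=max(K-S,0) → 117.9114 101.3687 75.9347 36.8306 0.0000 0.0000 0.0000 0.0000
k=6: j=0 S=38.1639 intr=110.5261 cont=108.1606 V=110.5261[EX]; j=1 S=58.6760 intr=90.0140 cont=87.6485 V=90.0140[EX]; j=2 S=90.2129 intr=58.4771 cont=56.1116 V=58.4771[EX]; j=3 S=138.7000 intr=9.9900 cont=18.7119 V=18.7119[hold]; j=4 S=213.2478 intr=0.0000 cont=0.0000 V=0.0000[hold]; j=5 S=327.8631 intr=0.0000 cont=0.0000 V=0.0000[hold]; j=6 S=504.0812 intr=0.0000 cont=0.0000 V=0.0000[hold]  S*(6)=90.2129
k=5: j=0 S=47.3213 intr=101.3687 cont=99.0032 V=101.3687[EX]; j=1 S=72.7553 intr=75.9347 cont=73.5692 V=75.9347[EX]; j=2 S=111.8594 intr=36.8306 cont=38.6170 V=38.6170[hold]; j=3 S=171.9810 intr=0.0000 cont=9.5066 V=9.5066[hold]; j=4 S=264.4165 intr=0.0000 cont=0.0000 V=0.0000[hold]; j=5 S=406.5337 intr=0.0000 cont=0.0000 V=0.0000[hold]  S*(5)=72.7553
k=4: j=0 S=58.6760 intr=90.0140 cont=87.6485 V=90.0140[EX]; j=1 S=90.2129 intr=58.4771 cont=56.9620 V=58.4771[EX]; j=2 S=138.7000 intr=9.9900 cont=24.1450 V=24.1450[hold]; j=3 S=213.2478 intr=0.0000 cont=4.8299 V=4.8299[hold]; j=4 S=327.8631 intr=0.0000 cont=0.0000 V=0.0000[hold]  S*(4)=90.2129
k=3: j=0 S=72.7553 intr=75.9347 cont=73.5692 V=75.9347[EX]; j=1 S=111.8594 intr=36.8306 cont=41.2034 V=41.2034[hold]; j=2 S=171.9810 intr=0.0000 cont=14.5661 V=14.5661[hold]; j=3 S=264.4165 intr=0.0000 cont=2.4538 V=2.4538[hold]  S*(3)=72.7553
k=2: j=0 S=90.2129 intr=58.4771 cont=58.1932 V=58.4771[EX]; j=1 S=138.7000 intr=9.9900 cont=27.8675 V=27.8675[hold]; j=2 S=213.2478 intr=0.0000 cont=8.5685 V=8.5685[hold]  S*(2)=90.2129
k=1: j=0 S=111.8594 intr=36.8306 cont=42.9754 V=42.9754[hold]; j=1 S=171.9810 intr=0.0000 cont=18.2371 V=18.2371[hold]  S*(1)=-
k=0: j=0 S=138.7000 intr=9.9900 cont=30.5153 V=30.5153[hold]  S*(0)=-

price = 30.5153
boundary = - - 90.2129 72.7553 90.2129 72.7553 90.2129
tree:
30.5153
42.9754 18.2371
58.4771 27.8675 8.5685
75.9347 41.2034 14.5661 2.4538
90.0140 58.4771 24.1450 4.8299 0.0000
101.3687 75.9347 38.6170 9.5066 0.0000 0.0000
110.5261 90.0140 58.4771 18.7119 0.0000 0.0000 0.0000
117.9114 101.3687 75.9347 36.8306 0.0000 0.0000 0.0000 0.0000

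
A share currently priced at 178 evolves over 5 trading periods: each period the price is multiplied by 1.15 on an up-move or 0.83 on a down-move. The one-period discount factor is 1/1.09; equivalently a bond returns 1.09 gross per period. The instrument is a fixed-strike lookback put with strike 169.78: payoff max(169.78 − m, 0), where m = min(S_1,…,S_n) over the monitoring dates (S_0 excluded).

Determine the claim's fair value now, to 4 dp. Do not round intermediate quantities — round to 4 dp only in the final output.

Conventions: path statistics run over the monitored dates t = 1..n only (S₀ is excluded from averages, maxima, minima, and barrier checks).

Set p* = 0.8125 (from d < R < u); the path-dependent value is the discounted p*-expectation over all price paths.
Enumerate all 2^5 = 32 price paths (U = up ×1.15, D = down ×0.83); each path with k up-moves has probability p*^k·(1−p*)^(5−k).
DDDDD: m=70.1149, payoff=99.6651, prob=0.000232
UDDDD: m=97.1472, payoff=72.6328, prob=0.001004
DUDDD: m=97.1472, payoff=72.6328, prob=0.001004
UUDDD: m=134.6015, payoff=35.1785, prob=0.004352
DDUDD: m=97.1472, payoff=72.6328, prob=0.001004
UDUDD: m=134.6015, payoff=35.1785, prob=0.004352
DUUDD: m=134.6015, payoff=35.1785, prob=0.004352
UUUDD: m=186.4961, payoff=0.0000, prob=0.018857
DDDUD: m=97.1472, payoff=72.6328, prob=0.001004
UDDUD: m=134.6015, payoff=35.1785, prob=0.004352
DUDUD: m=134.6015, payoff=35.1785, prob=0.004352
UUDUD: m=186.4961, payoff=0.0000, prob=0.018857
DDUUD: m=122.6242, payoff=47.1558, prob=0.004352
UDUUD: m=169.9010, payoff=0.0000, prob=0.018857
DUUUD: m=147.7400, payoff=22.0400, prob=0.018857
UUUUD: m=204.7000, payoff=0.0000, prob=0.081714
DDDDU: m=84.4758, payoff=85.3042, prob=0.001004
UDDDU: m=117.0448, payoff=52.7352, prob=0.004352
DUDDU: m=117.0448, payoff=52.7352, prob=0.004352
UUDDU: m=162.1705, payoff=7.6095, prob=0.018857
DDUDU: m=117.0448, payoff=52.7352, prob=0.004352
UDUDU: m=162.1705, payoff=7.6095, prob=0.018857
DUUDU: m=147.7400, payoff=22.0400, prob=0.018857
UUUDU: m=204.7000, payoff=0.0000, prob=0.081714
DDDUU: m=101.7781, payoff=68.0019, prob=0.004352
UDDUU: m=141.0178, payoff=28.7622, prob=0.018857
DUDUU: m=141.0178, payoff=28.7622, prob=0.018857
UUDUU: m=195.3861, payoff=0.0000, prob=0.081714
DDUUU: m=122.6242, payoff=47.1558, prob=0.018857
UDUUU: m=169.9010, payoff=0.0000, prob=0.081714
DUUUU: m=147.7400, payoff=22.0400, prob=0.081714
UUUUU: m=204.7000, payoff=0.0000, prob=0.354093
Price = Σ prob·payoff / R^5 = 7.248630 / 1.538624 = 4.7111

price = 4.7111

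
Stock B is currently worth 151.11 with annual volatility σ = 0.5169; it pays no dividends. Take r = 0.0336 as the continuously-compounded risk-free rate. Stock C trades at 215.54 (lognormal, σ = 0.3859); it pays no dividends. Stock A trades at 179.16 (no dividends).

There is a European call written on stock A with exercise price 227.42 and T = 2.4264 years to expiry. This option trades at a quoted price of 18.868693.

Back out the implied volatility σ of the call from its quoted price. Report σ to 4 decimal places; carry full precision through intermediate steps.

At σ = 0.2657 the Black–Scholes value reproduces the quote:
σ√T = 0.2657·√2.4264 = 0.413878
d₁ = (ln(S/K) + (r+σ²/2)T) / (σ√T) = (ln(179.16/227.42) + (0.0336+0.2657²/2)·2.4264) / 0.413878 = (-0.238519 + 0.167175) / 0.413878 = -0.172381
d₂ = d₁ − σ√T = -0.172381 − 0.413878 = -0.586259
e^{−rT} = 0.921708
N(d₁) = 0.431569,  N(d₂) = 0.278851
V = S·N(d₁) − K·e^{−rT}·N(d₂) = 77.319938 − 58.451245 = 18.868693 (matching the quote); vega is positive throughout, so no other σ reproduces this price

sigma = 0.2657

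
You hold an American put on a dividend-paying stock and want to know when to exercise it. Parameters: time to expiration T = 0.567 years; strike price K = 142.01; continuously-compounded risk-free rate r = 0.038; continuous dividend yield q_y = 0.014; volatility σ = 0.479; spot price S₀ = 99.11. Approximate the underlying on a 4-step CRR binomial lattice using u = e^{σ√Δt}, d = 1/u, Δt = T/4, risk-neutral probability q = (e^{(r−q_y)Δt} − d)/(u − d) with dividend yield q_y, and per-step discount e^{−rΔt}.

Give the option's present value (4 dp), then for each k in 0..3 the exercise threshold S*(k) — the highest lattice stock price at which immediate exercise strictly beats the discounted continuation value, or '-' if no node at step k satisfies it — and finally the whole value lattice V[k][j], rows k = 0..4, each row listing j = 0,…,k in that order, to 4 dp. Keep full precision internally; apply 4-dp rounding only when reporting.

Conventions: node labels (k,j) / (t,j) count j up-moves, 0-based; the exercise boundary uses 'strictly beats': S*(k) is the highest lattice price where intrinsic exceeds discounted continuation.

Δt=0.14175  u=1.19763  d=0.83498  q=0.46443  discount=0.99463
step 4 (expiry): payoffs max(K−S,0) = 93.8339 72.9106 42.9000 0.0000 0.0000
step 3: (k=3,j=0): S=57.6969, K−S=84.3131, hold=83.6646 ⇒ V=84.3131 exercise | (k=3,j=1): S=82.7553, K−S=59.2547, hold=58.6559 ⇒ V=59.2547 exercise | (k=3,j=2): S=118.6968, K−S=23.3132, hold=22.8524 ⇒ V=23.3132 exercise | (k=3,j=3): S=170.2481, K−S=0.0000, hold=0.0000 ⇒ V=0.0000 continue  boundary S*=118.6968
step 2: (k=2,j=0): S=69.0994, K−S=72.9106, hold=72.2847 ⇒ V=72.9106 exercise | (k=2,j=1): S=99.1100, K−S=42.9000, hold=42.3336 ⇒ V=42.9000 exercise | (k=2,j=2): S=142.1545, K−S=0.0000, hold=12.4187 ⇒ V=12.4187 continue  boundary S*=99.1100
step 1: (k=1,j=0): S=82.7553, K−S=59.2547, hold=58.6559 ⇒ V=59.2547 exercise | (k=1,j=1): S=118.6968, K−S=23.3132, hold=28.5891 ⇒ V=28.5891 continue  boundary S*=82.7553
step 0: (k=0,j=0): S=99.1100, K−S=42.9000, hold=44.7707 ⇒ V=44.7707 continue  boundary S*=-

price = 44.7707
boundary = - 82.7553 99.1100 118.6968
tree:
44.7707
59.2547 28.5891
72.9106 42.9000 12.4187
84.3131 59.2547 23.3132 0.0000
93.8339 72.9106 42.9000 0.0000 0.0000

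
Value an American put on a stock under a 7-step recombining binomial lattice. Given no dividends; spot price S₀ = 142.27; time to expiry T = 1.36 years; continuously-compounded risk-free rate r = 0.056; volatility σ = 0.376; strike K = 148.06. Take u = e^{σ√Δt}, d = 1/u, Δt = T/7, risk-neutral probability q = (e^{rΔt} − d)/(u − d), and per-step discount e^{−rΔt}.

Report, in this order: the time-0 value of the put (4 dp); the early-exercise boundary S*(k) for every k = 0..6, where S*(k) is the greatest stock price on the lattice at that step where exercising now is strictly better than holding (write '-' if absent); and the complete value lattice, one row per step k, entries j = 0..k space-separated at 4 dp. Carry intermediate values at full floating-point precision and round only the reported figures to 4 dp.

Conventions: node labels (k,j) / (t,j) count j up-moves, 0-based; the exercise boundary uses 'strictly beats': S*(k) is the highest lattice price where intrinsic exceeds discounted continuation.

params: Δt=0.19429 u=1.18026 d=0.84727 q=0.49151 e^(-rΔt)=0.98918
t_7 payoffs: 103.4661 85.9403 61.5268 27.5185 0.0000 0.0000 0.0000 0.0000
t_6: node(6,0) S=52.6323 payoff=95.4277 vs cont=93.8255 → 95.4277 [stop]  node(6,1) S=73.3172 payoff=74.7428 vs cont=73.1406 → 74.7428 [stop]  node(6,2) S=102.1315 payoff=45.9285 vs cont=44.3263 → 45.9285 [stop]  node(6,3) S=142.2700 payoff=5.7900 vs cont=13.8414 → 13.8414 [wait]  node(6,4) S=198.1833 payoff=0.0000 vs cont=0.0000 → 0.0000 [wait]  node(6,5) S=276.0709 payoff=0.0000 vs cont=0.0000 → 0.0000 [wait]  node(6,6) S=384.5689 payoff=0.0000 vs cont=0.0000 → 0.0000 [wait]  ⇒ S*(6)=102.1315
t_5: node(5,0) S=62.1197 payoff=85.9403 vs cont=84.3381 → 85.9403 [stop]  node(5,1) S=86.5332 payoff=61.5268 vs cont=59.9246 → 61.5268 [stop]  node(5,2) S=120.5415 payoff=27.5185 vs cont=29.8309 → 29.8309 [wait]  node(5,3) S=167.9153 payoff=0.0000 vs cont=6.9620 → 6.9620 [wait]  node(5,4) S=233.9073 payoff=0.0000 vs cont=0.0000 → 0.0000 [wait]  node(5,5) S=325.8347 payoff=0.0000 vs cont=0.0000 → 0.0000 [wait]  ⇒ S*(5)=86.5332
t_4: node(4,0) S=73.3172 payoff=74.7428 vs cont=73.1406 → 74.7428 [stop]  node(4,1) S=102.1315 payoff=45.9285 vs cont=45.4506 → 45.9285 [stop]  node(4,2) S=142.2700 payoff=5.7900 vs cont=18.3893 → 18.3893 [wait]  node(4,3) S=198.1833 payoff=0.0000 vs cont=3.5018 → 3.5018 [wait]  node(4,4) S=276.0709 payoff=0.0000 vs cont=0.0000 → 0.0000 [wait]  ⇒ S*(4)=102.1315
t_3: node(3,0) S=86.5332 payoff=61.5268 vs cont=59.9246 → 61.5268 [stop]  node(3,1) S=120.5415 payoff=27.5185 vs cont=32.0421 → 32.0421 [wait]  node(3,2) S=167.9153 payoff=0.0000 vs cont=10.9521 → 10.9521 [wait]  node(3,3) S=233.9073 payoff=0.0000 vs cont=1.7613 → 1.7613 [wait]  ⇒ S*(3)=86.5332
t_2: node(2,0) S=102.1315 payoff=45.9285 vs cont=46.5257 → 46.5257 [wait]  node(2,1) S=142.2700 payoff=5.7900 vs cont=21.4415 → 21.4415 [wait]  node(2,2) S=198.1833 payoff=0.0000 vs cont=6.3651 → 6.3651 [wait]  ⇒ S*(2)=-
t_1: node(1,0) S=120.5415 payoff=27.5185 vs cont=33.8264 → 33.8264 [wait]  node(1,1) S=167.9153 payoff=0.0000 vs cont=13.8794 → 13.8794 [wait]  ⇒ S*(1)=-
t_0: node(0,0) S=142.2700 payoff=5.7900 vs cont=23.7622 → 23.7622 [wait]  ⇒ S*(0)=-

price = 23.7622
boundary = - - - 86.5332 102.1315 86.5332 102.1315
tree:
23.7622
33.8264 13.8794
46.5257 21.4415 6.3651
61.5268 32.0421 10.9521 1.7613
74.7428 45.9285 18.3893 3.5018 0.0000
85.9403 61.5268 29.8309 6.9620 0.0000 0.0000
95.4277 74.7428 45.9285 13.8414 0.0000 0.0000 0.0000
103.4661 85.9403 61.5268 27.5185 0.0000 0.0000 0.0000 0.0000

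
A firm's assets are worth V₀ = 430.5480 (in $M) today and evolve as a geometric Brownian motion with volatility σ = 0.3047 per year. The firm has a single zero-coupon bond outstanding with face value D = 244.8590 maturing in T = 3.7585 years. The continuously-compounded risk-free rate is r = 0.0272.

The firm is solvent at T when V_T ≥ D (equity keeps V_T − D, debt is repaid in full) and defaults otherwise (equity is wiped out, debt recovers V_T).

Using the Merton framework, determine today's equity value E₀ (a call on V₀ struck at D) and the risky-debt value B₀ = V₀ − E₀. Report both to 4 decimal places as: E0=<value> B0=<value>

E0=220.9665 B0=209.5815

Work the structural quantities from V₀ = 430.5480 against face 244.8590:
d₁ = [ln(V₀/D) + (r + σ²/2)T] / (σ√T)
   = [ln(430.5480/244.8590) + (0.0272 + 0.5·0.3047²)·3.7585] / (0.3047·√3.7585)
   = [0.564376 + 0.276705] / 0.590717 = 1.423830
d₂ = d₁ − σ√T = 1.423830 − 0.590717 = 0.833112
N(d₁) = 0.922752,  N(d₂) = 0.797609,  e^(−rT) = 0.902821
E₀ = V₀·N(d₁) − D·e^(−rT)·N(d₂)
   = 430.5480·0.922752 − 244.8590·0.902821·0.797609 = 220.966533
B₀ = V₀ − E₀ = 430.5480 − 220.966533 = 209.581467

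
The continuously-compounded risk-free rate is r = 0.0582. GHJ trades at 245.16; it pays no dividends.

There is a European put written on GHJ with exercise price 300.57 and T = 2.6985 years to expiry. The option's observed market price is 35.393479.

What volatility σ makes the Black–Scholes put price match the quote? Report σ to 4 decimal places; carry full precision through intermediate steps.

sigma = 0.1779

At σ = 0.1779 the Black–Scholes value reproduces the quote:
σ√T = 0.1779·√2.6985 = 0.292238
d₁ = (ln(S/K) + (r+σ²/2)T) / (σ√T) = (ln(245.16/300.57) + (0.0582+0.1779²/2)·2.6985) / 0.292238 = (-0.203770 + 0.199754) / 0.292238 = -0.013740
d₂ = d₁ − σ√T = -0.013740 − 0.292238 = -0.305978
e^{−rT} = 0.854659
N(−d₁) = 0.505481,  N(−d₂) = 0.620189
V = K·e^{−rT}·N(−d₂) − S·N(−d₁) = 159.317254 − 123.923775 = 35.393479 (the quoted price), and the Black–Scholes price is strictly increasing in σ, so σ is unique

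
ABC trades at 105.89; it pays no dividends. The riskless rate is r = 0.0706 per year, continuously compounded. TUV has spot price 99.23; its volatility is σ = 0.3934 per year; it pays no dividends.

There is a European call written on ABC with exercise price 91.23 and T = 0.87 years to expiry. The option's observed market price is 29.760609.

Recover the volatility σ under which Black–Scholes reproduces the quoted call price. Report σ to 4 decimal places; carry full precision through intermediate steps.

sigma = 0.5100

At σ = 0.5100 the Black–Scholes value reproduces the quote:
σ√T = 0.51·√0.87 = 0.475696
d₁ = (ln(S/K) + (r+σ²/2)T) / (σ√T) = (ln(105.89/91.23) + (0.0706+0.51²/2)·0.87) / 0.475696 = (0.149017 + 0.174565) / 0.475696 = 0.680229
d₂ = d₁ − σ√T = 0.680229 − 0.475696 = 0.204533
e^{−rT} = 0.940426
N(d₁) = 0.751820,  N(d₂) = 0.581031
V = S·N(d₁) − K·e^{−rT}·N(d₂) = 79.610254 − 49.849645 = 29.760609 (the quoted price), and the Black–Scholes price is strictly increasing in σ, so σ is unique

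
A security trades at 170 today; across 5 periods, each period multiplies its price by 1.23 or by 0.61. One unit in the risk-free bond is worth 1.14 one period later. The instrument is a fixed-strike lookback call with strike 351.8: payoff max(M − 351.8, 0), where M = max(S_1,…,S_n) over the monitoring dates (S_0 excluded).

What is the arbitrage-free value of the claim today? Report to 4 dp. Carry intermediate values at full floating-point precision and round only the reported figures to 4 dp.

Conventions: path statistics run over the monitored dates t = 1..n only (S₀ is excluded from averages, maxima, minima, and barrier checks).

Under the martingale measure an up-move has probability p* = 0.8548; value the claim as the probability-weighted average of per-path payoffs, discounted 5 periods at R = 1.14.
Enumerate all 2^5 = 32 price paths (U = up ×1.23, D = down ×0.61); each path with k up-moves has probability p*^k·(1−p*)^(5−k).
DDDDD: M=103.7000, payoff=0.0000, prob=0.000064
UDDDD: M=209.1000, payoff=0.0000, prob=0.000380
DUDDD: M=127.5510, payoff=0.0000, prob=0.000380
UUDDD: M=257.1930, payoff=0.0000, prob=0.002235
DDUDD: M=103.7000, payoff=0.0000, prob=0.000380
UDUDD: M=209.1000, payoff=0.0000, prob=0.002235
DUUDD: M=156.8877, payoff=0.0000, prob=0.002235
UUUDD: M=316.3474, payoff=0.0000, prob=0.013163
DDDUD: M=103.7000, payoff=0.0000, prob=0.000380
UDDUD: M=209.1000, payoff=0.0000, prob=0.002235
DUDUD: M=127.5510, payoff=0.0000, prob=0.002235
UUDUD: M=257.1930, payoff=0.0000, prob=0.013163
DDUUD: M=103.7000, payoff=0.0000, prob=0.002235
UDUUD: M=209.1000, payoff=0.0000, prob=0.013163
DUUUD: M=192.9719, payoff=0.0000, prob=0.013163
UUUUD: M=389.1073, payoff=37.3073, prob=0.077515
DDDDU: M=103.7000, payoff=0.0000, prob=0.000380
UDDDU: M=209.1000, payoff=0.0000, prob=0.002235
DUDDU: M=127.5510, payoff=0.0000, prob=0.002235
UUDDU: M=257.1930, payoff=0.0000, prob=0.013163
DDUDU: M=103.7000, payoff=0.0000, prob=0.002235
UDUDU: M=209.1000, payoff=0.0000, prob=0.013163
DUUDU: M=156.8877, payoff=0.0000, prob=0.013163
UUUDU: M=316.3474, payoff=0.0000, prob=0.077515
DDDUU: M=103.7000, payoff=0.0000, prob=0.002235
UDDUU: M=209.1000, payoff=0.0000, prob=0.013163
DUDUU: M=127.5510, payoff=0.0000, prob=0.013163
UUDUU: M=257.1930, payoff=0.0000, prob=0.077515
DDUUU: M=117.7129, payoff=0.0000, prob=0.013163
UDUUU: M=237.3554, payoff=0.0000, prob=0.077515
DUUUU: M=237.3554, payoff=0.0000, prob=0.077515
UUUUU: M=478.6020, payoff=126.8020, prob=0.456479
Price = Σ prob·payoff / R^5 = 60.774334 / 1.925415 = 31.5643

price = 31.5643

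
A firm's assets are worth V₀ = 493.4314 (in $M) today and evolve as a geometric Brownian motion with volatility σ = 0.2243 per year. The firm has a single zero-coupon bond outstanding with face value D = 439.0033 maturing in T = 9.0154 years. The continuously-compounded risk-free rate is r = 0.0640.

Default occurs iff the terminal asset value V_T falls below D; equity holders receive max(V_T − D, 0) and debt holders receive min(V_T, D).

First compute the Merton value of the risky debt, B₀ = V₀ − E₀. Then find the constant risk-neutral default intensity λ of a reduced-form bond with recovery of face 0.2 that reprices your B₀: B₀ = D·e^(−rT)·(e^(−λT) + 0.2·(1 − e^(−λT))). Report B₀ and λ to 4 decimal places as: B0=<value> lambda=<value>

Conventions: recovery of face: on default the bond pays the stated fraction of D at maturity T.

With assets at 493.4314 and a single debt payment of 439.0033 at 9.0154 years:
d₁ = [ln(V₀/D) + (r + σ²/2)T] / (σ√T)
   = [ln(493.4314/439.0033) + (0.0640 + 0.5·0.2243²)·9.0154] / (0.2243·√9.0154)
   = [0.116877 + 0.803770] / 0.673475 = 1.367009
d₂ = d₁ − σ√T = 1.367009 − 0.673475 = 0.693534
N(d₁) = 0.914189,  N(d₂) = 0.756013,  e^(−rT) = 0.561589
E₀ = V₀·N(d₁) − D·e^(−rT)·N(d₂)
   = 493.4314·0.914189 − 439.0033·0.561589·0.756013 = 264.702635
B₀ = V₀ − E₀ = 493.4314 − 264.702635 = 228.728765
e^(−λT) = (B₀·e^(rT)/D − 0.2)/(1 − 0.2) = (228.7288·1.780663/439.0033 − 0.2)/0.8 = 0.90969756
λ = −ln(0.90969756)/9.0154 = 0.010498

B0=228.7288 lambda=0.0105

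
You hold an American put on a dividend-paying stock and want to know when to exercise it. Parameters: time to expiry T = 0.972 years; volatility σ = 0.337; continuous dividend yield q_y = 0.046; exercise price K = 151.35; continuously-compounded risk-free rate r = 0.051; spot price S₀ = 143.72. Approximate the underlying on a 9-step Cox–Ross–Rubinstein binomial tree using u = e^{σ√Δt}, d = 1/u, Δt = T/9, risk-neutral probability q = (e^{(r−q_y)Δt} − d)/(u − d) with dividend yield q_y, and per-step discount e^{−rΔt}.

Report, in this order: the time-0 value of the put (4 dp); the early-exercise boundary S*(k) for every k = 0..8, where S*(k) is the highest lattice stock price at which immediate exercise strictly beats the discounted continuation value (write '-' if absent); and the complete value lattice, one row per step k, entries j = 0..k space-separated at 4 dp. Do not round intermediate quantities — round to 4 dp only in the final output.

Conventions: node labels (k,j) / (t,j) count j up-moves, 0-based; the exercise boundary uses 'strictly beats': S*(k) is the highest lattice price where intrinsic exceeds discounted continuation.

price = 22.6598
boundary = - - - - 92.2838 103.0917 92.2838 103.0917 115.1652
tree:
22.6598
30.1054 14.6866
38.8785 20.7502 8.1495
48.6920 28.4744 12.4467 3.4906
59.0662 37.7819 18.5091 5.8848 0.8826
68.7409 48.2583 26.6317 9.7388 1.6896 0.0000
77.4014 59.0662 36.7747 15.7206 3.2347 0.0000 0.0000
85.1540 68.7409 48.2583 24.4986 6.1927 0.0000 0.0000 0.0000
92.0938 77.4014 59.0662 36.1848 11.8557 0.0000 0.0000 0.0000 0.0000
98.3060 85.1540 68.7409 48.2583 22.6972 0.0000 0.0000 0.0000 0.0000 0.0000

Δt=0.10800  u=1.11712  d=0.89516  q=0.47477  discount=0.99451
step 9 (expiry): payoffs max(K−S,0) = 98.3060 85.1540 68.7409 48.2583 22.6972 0.0000 0.0000 0.0000 0.0000 0.0000
step 8: (k=8,j=0): S=59.2562, K−S=92.0938, hold=91.5561 ⇒ V=92.0938 exercise | (k=8,j=1): S=73.9486, K−S=77.4014, hold=76.9365 ⇒ V=77.4014 exercise | (k=8,j=2): S=92.2838, K−S=59.0662, hold=58.6922 ⇒ V=59.0662 exercise | (k=8,j=3): S=115.1652, K−S=36.1848, hold=35.9241 ⇒ V=36.1848 exercise | (k=8,j=4): S=143.7200, K−S=7.6300, hold=11.8557 ⇒ V=11.8557 continue | (k=8,j=5): S=179.3548, K−S=0.0000, hold=0.0000 ⇒ V=0.0000 continue | (k=8,j=6): S=223.8251, K−S=0.0000, hold=0.0000 ⇒ V=0.0000 continue | (k=8,j=7): S=279.3216, K−S=0.0000, hold=0.0000 ⇒ V=0.0000 continue | (k=8,j=8): S=348.5783, K−S=0.0000, hold=0.0000 ⇒ V=0.0000 continue  boundary S*=115.1652
step 7: (k=7,j=0): S=66.1960, K−S=85.1540, hold=84.6507 ⇒ V=85.1540 exercise | (k=7,j=1): S=82.6091, K−S=68.7409, hold=68.3190 ⇒ V=68.7409 exercise | (k=7,j=2): S=103.0917, K−S=48.2583, hold=47.9379 ⇒ V=48.2583 exercise | (k=7,j=3): S=128.6528, K−S=22.6972, hold=24.4986 ⇒ V=24.4986 continue | (k=7,j=4): S=160.5518, K−S=0.0000, hold=6.1927 ⇒ V=6.1927 continue | (k=7,j=5): S=200.3599, K−S=0.0000, hold=0.0000 ⇒ V=0.0000 continue | (k=7,j=6): S=250.0384, K−S=0.0000, hold=0.0000 ⇒ V=0.0000 continue | (k=7,j=7): S=312.0344, K−S=0.0000, hold=0.0000 ⇒ V=0.0000 continue  boundary S*=103.0917
step 6: (k=6,j=0): S=73.9486, K−S=77.4014, hold=76.9365 ⇒ V=77.4014 exercise | (k=6,j=1): S=92.2838, K−S=59.0662, hold=58.6922 ⇒ V=59.0662 exercise | (k=6,j=2): S=115.1652, K−S=36.1848, hold=36.7747 ⇒ V=36.7747 continue | (k=6,j=3): S=143.7200, K−S=7.6300, hold=15.7206 ⇒ V=15.7206 continue | (k=6,j=4): S=179.3548, K−S=0.0000, hold=3.2347 ⇒ V=3.2347 continue | (k=6,j=5): S=223.8251, K−S=0.0000, hold=0.0000 ⇒ V=0.0000 continue | (k=6,j=6): S=279.3216, K−S=0.0000, hold=0.0000 ⇒ V=0.0000 continue  boundary S*=92.2838
step 5: (k=5,j=0): S=82.6091, K−S=68.7409, hold=68.3190 ⇒ V=68.7409 exercise | (k=5,j=1): S=103.0917, K−S=48.2583, hold=48.2164 ⇒ V=48.2583 exercise | (k=5,j=2): S=128.6528, K−S=22.6972, hold=26.6317 ⇒ V=26.6317 continue | (k=5,j=3): S=160.5518, K−S=0.0000, hold=9.7388 ⇒ V=9.7388 continue | (k=5,j=4): S=200.3599, K−S=0.0000, hold=1.6896 ⇒ V=1.6896 continue | (k=5,j=5): S=250.0384, K−S=0.0000, hold=0.0000 ⇒ V=0.0000 continue  boundary S*=103.0917
step 4: (k=4,j=0): S=92.2838, K−S=59.0662, hold=58.6922 ⇒ V=59.0662 exercise | (k=4,j=1): S=115.1652, K−S=36.1848, hold=37.7819 ⇒ V=37.7819 continue | (k=4,j=2): S=143.7200, K−S=7.6300, hold=18.5091 ⇒ V=18.5091 continue | (k=4,j=3): S=179.3548, K−S=0.0000, hold=5.8848 ⇒ V=5.8848 continue | (k=4,j=4): S=223.8251, K−S=0.0000, hold=0.8826 ⇒ V=0.8826 continue  boundary S*=92.2838
step 3: (k=3,j=0): S=103.0917, K−S=48.2583, hold=48.6920 ⇒ V=48.6920 continue | (k=3,j=1): S=128.6528, K−S=22.6972, hold=28.4744 ⇒ V=28.4744 continue | (k=3,j=2): S=160.5518, K−S=0.0000, hold=12.4467 ⇒ V=12.4467 continue | (k=3,j=3): S=200.3599, K−S=0.0000, hold=3.4906 ⇒ V=3.4906 continue  boundary S*=-
step 2: (k=2,j=0): S=115.1652, K−S=36.1848, hold=38.8785 ⇒ V=38.8785 continue | (k=2,j=1): S=143.7200, K−S=7.6300, hold=20.7502 ⇒ V=20.7502 continue | (k=2,j=2): S=179.3548, K−S=0.0000, hold=8.1495 ⇒ V=8.1495 continue  boundary S*=-
step 1: (k=1,j=0): S=128.6528, K−S=22.6972, hold=30.1054 ⇒ V=30.1054 continue | (k=1,j=1): S=160.5518, K−S=0.0000, hold=14.6866 ⇒ V=14.6866 continue  boundary S*=-
step 0: (k=0,j=0): S=143.7200, K−S=7.6300, hold=22.6598 ⇒ V=22.6598 continue  boundary S*=-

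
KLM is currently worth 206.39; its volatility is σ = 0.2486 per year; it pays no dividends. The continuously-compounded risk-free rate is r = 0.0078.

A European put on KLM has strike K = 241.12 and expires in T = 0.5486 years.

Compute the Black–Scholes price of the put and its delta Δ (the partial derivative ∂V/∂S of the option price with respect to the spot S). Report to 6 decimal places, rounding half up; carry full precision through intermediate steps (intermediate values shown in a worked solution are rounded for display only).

σ√T = 0.2486·√0.5486 = 0.184132
d₁ = (ln(S/K) + (r+σ²/2)T) / (σ√T) = (ln(206.39/241.12) + (0.0078+0.2486²/2)·0.5486) / 0.184132 = (-0.155527 + 0.021231) / 0.184132 = -0.729346
d₂ = d₁ − σ√T = -0.729346 − 0.184132 = -0.913478
e^{−rT} = 0.995730
N(−d₁) = 0.767105,  N(−d₂) = 0.819504
Put price V = K·e^{−rT}·N(−d₂) − S·N(−d₁) = 196.755136 − 158.322774 = 38.432363
Δ = −N(−d₁) = -0.767105

price = 38.432363
Δ = -0.767105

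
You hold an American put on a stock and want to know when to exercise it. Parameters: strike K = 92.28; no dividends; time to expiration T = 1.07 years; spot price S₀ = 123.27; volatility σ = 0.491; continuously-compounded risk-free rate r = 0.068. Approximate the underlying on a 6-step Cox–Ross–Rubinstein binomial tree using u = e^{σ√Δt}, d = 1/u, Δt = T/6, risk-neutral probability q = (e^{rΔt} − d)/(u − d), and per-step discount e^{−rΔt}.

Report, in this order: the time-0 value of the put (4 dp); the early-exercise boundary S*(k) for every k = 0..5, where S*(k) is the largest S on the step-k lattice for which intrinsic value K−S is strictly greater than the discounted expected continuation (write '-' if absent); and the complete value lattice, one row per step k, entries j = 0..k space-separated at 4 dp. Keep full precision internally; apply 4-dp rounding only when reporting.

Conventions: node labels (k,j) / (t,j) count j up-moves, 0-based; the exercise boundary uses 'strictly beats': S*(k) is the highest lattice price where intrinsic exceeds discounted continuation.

Δt=0.17833  u=1.23041  d=0.81274  q=0.47756  discount=0.98795
step 6 (expiry): payoffs max(K−S,0) = 56.7529 38.4953 10.8549 0.0000 0.0000 0.0000 0.0000
step 5: (k=5,j=0): S=43.7128, K−S=48.5672, hold=47.4549 ⇒ V=48.5672 exercise | (k=5,j=1): S=66.1772, K−S=26.1028, hold=24.9905 ⇒ V=26.1028 exercise | (k=5,j=2): S=100.1862, K−S=0.0000, hold=5.6027 ⇒ V=5.6027 continue | (k=5,j=3): S=151.6726, K−S=0.0000, hold=0.0000 ⇒ V=0.0000 continue | (k=5,j=4): S=229.6182, K−S=0.0000, hold=0.0000 ⇒ V=0.0000 continue | (k=5,j=5): S=347.6207, K−S=0.0000, hold=0.0000 ⇒ V=0.0000 continue  boundary S*=66.1772
step 4: (k=4,j=0): S=53.7847, K−S=38.4953, hold=37.3830 ⇒ V=38.4953 exercise | (k=4,j=1): S=81.4251, K−S=10.8549, hold=16.1162 ⇒ V=16.1162 continue | (k=4,j=2): S=123.2700, K−S=0.0000, hold=2.8918 ⇒ V=2.8918 continue | (k=4,j=3): S=186.6194, K−S=0.0000, hold=0.0000 ⇒ V=0.0000 continue | (k=4,j=4): S=282.5244, K−S=0.0000, hold=0.0000 ⇒ V=0.0000 continue  boundary S*=53.7847
step 3: (k=3,j=0): S=66.1772, K−S=26.1028, hold=27.4728 ⇒ V=27.4728 continue | (k=3,j=1): S=100.1862, K−S=0.0000, hold=9.6826 ⇒ V=9.6826 continue | (k=3,j=2): S=151.6726, K−S=0.0000, hold=1.4926 ⇒ V=1.4926 continue | (k=3,j=3): S=229.6182, K−S=0.0000, hold=0.0000 ⇒ V=0.0000 continue  boundary S*=-
step 2: (k=2,j=0): S=81.4251, K−S=10.8549, hold=18.7482 ⇒ V=18.7482 continue | (k=2,j=1): S=123.2700, K−S=0.0000, hold=5.7018 ⇒ V=5.7018 continue | (k=2,j=2): S=186.6194, K−S=0.0000, hold=0.7704 ⇒ V=0.7704 continue  boundary S*=-
step 1: (k=1,j=0): S=100.1862, K−S=0.0000, hold=12.3669 ⇒ V=12.3669 continue | (k=1,j=1): S=151.6726, K−S=0.0000, hold=3.3064 ⇒ V=3.3064 continue  boundary S*=-
step 0: (k=0,j=0): S=123.2700, K−S=0.0000, hold=7.9431 ⇒ V=7.9431 continue  boundary S*=-

price = 7.9431
boundary = - - - - 53.7847 66.1772
tree:
7.9431
12.3669 3.3064
18.7482 5.7018 0.7704
27.4728 9.6826 1.4926 0.0000
38.4953 16.1162 2.8918 0.0000 0.0000
48.5672 26.1028 5.6027 0.0000 0.0000 0.0000
56.7529 38.4953 10.8549 0.0000 0.0000 0.0000 0.0000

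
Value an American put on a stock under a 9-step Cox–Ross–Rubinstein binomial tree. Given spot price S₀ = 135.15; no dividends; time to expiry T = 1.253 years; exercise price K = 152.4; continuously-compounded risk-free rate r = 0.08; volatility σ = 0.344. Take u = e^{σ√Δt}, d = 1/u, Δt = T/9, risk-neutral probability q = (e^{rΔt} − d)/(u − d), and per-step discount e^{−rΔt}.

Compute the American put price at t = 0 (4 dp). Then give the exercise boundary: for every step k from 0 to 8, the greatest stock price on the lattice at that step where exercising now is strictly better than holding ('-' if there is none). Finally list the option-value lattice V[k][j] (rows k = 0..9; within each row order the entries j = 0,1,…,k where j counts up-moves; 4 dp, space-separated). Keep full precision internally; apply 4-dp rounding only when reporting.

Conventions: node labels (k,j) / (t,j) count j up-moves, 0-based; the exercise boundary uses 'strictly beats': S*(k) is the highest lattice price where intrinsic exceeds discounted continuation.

params: Δt=0.13922 u=1.13696 d=0.87954 q=0.51146 e^(-rΔt)=0.98892
t_9 payoffs: 109.8283 97.3688 81.2628 60.4431 33.5300 0.0000 0.0000 0.0000 0.0000 0.0000
t_8: node(8,0) S=48.4022 payoff=103.9978 vs cont=102.3098 → 103.9978 [stop]  node(8,1) S=62.5681 payoff=89.8319 vs cont=88.1439 → 89.8319 [stop]  node(8,2) S=80.8799 payoff=71.5201 vs cont=69.8321 → 71.5201 [stop]  node(8,3) S=104.5510 payoff=47.8490 vs cont=46.1610 → 47.8490 [stop]  node(8,4) S=135.1500 payoff=17.2500 vs cont=16.1992 → 17.2500 [stop]  node(8,5) S=174.7044 payoff=0.0000 vs cont=0.0000 → 0.0000 [wait]  node(8,6) S=225.8351 payoff=0.0000 vs cont=0.0000 → 0.0000 [wait]  node(8,7) S=291.9303 payoff=0.0000 vs cont=0.0000 → 0.0000 [wait]  node(8,8) S=377.3696 payoff=0.0000 vs cont=0.0000 → 0.0000 [wait]  ⇒ S*(8)=135.1500
t_7: node(7,0) S=55.0312 payoff=97.3688 vs cont=95.6808 → 97.3688 [stop]  node(7,1) S=71.1372 payoff=81.2628 vs cont=79.5748 → 81.2628 [stop]  node(7,2) S=91.9569 payoff=60.4431 vs cont=58.7551 → 60.4431 [stop]  node(7,3) S=118.8700 payoff=33.5300 vs cont=31.8420 → 33.5300 [stop]  node(7,4) S=153.6597 payoff=0.0000 vs cont=8.3339 → 8.3339 [wait]  node(7,5) S=198.6313 payoff=0.0000 vs cont=0.0000 → 0.0000 [wait]  node(7,6) S=256.7647 payoff=0.0000 vs cont=0.0000 → 0.0000 [wait]  node(7,7) S=331.9121 payoff=0.0000 vs cont=0.0000 → 0.0000 [wait]  ⇒ S*(7)=118.8700
t_6: node(6,0) S=62.5681 payoff=89.8319 vs cont=88.1439 → 89.8319 [stop]  node(6,1) S=80.8799 payoff=71.5201 vs cont=69.8321 → 71.5201 [stop]  node(6,2) S=104.5510 payoff=47.8490 vs cont=46.1610 → 47.8490 [stop]  node(6,3) S=135.1500 payoff=17.2500 vs cont=20.4144 → 20.4144 [wait]  node(6,4) S=174.7044 payoff=0.0000 vs cont=4.0263 → 4.0263 [wait]  node(6,5) S=225.8351 payoff=0.0000 vs cont=0.0000 → 0.0000 [wait]  node(6,6) S=291.9303 payoff=0.0000 vs cont=0.0000 → 0.0000 [wait]  ⇒ S*(6)=104.5510
t_5: node(5,0) S=71.1372 payoff=81.2628 vs cont=79.5748 → 81.2628 [stop]  node(5,1) S=91.9569 payoff=60.4431 vs cont=58.7551 → 60.4431 [stop]  node(5,2) S=118.8700 payoff=33.5300 vs cont=33.4426 → 33.5300 [stop]  node(5,3) S=153.6597 payoff=0.0000 vs cont=11.8992 → 11.8992 [wait]  node(5,4) S=198.6313 payoff=0.0000 vs cont=1.9452 → 1.9452 [wait]  node(5,5) S=256.7647 payoff=0.0000 vs cont=0.0000 → 0.0000 [wait]  ⇒ S*(5)=118.8700
t_4: node(4,0) S=80.8799 payoff=71.5201 vs cont=69.8321 → 71.5201 [stop]  node(4,1) S=104.5510 payoff=47.8490 vs cont=46.1610 → 47.8490 [stop]  node(4,2) S=135.1500 payoff=17.2500 vs cont=22.2178 → 22.2178 [wait]  node(4,3) S=174.7044 payoff=0.0000 vs cont=6.7327 → 6.7327 [wait]  node(4,4) S=225.8351 payoff=0.0000 vs cont=0.9398 → 0.9398 [wait]  ⇒ S*(4)=104.5510
t_3: node(3,0) S=91.9569 payoff=60.4431 vs cont=58.7551 → 60.4431 [stop]  node(3,1) S=118.8700 payoff=33.5300 vs cont=34.3547 → 34.3547 [wait]  node(3,2) S=153.6597 payoff=0.0000 vs cont=14.1393 → 14.1393 [wait]  node(3,3) S=198.6313 payoff=0.0000 vs cont=3.7281 → 3.7281 [wait]  ⇒ S*(3)=91.9569
t_2: node(2,0) S=104.5510 payoff=47.8490 vs cont=46.5781 → 47.8490 [stop]  node(2,1) S=135.1500 payoff=17.2500 vs cont=23.7493 → 23.7493 [wait]  node(2,2) S=174.7044 payoff=0.0000 vs cont=8.7167 → 8.7167 [wait]  ⇒ S*(2)=104.5510
t_1: node(1,0) S=118.8700 payoff=33.5300 vs cont=35.1294 → 35.1294 [wait]  node(1,1) S=153.6597 payoff=0.0000 vs cont=15.8828 → 15.8828 [wait]  ⇒ S*(1)=-
t_0: node(0,0) S=135.1500 payoff=17.2500 vs cont=25.0054 → 25.0054 [wait]  ⇒ S*(0)=-

price = 25.0054
boundary = - - 104.5510 91.9569 104.5510 118.8700 104.5510 118.8700 135.1500
tree:
25.0054
35.1294 15.8828
47.8490 23.7493 8.7167
60.4431 34.3547 14.1393 3.7281
71.5201 47.8490 22.2178 6.7327 0.9398
81.2628 60.4431 33.5300 11.8992 1.9452 0.0000
89.8319 71.5201 47.8490 20.4144 4.0263 0.0000 0.0000
97.3688 81.2628 60.4431 33.5300 8.3339 0.0000 0.0000 0.0000
103.9978 89.8319 71.5201 47.8490 17.2500 0.0000 0.0000 0.0000 0.0000
109.8283 97.3688 81.2628 60.4431 33.5300 0.0000 0.0000 0.0000 0.0000 0.0000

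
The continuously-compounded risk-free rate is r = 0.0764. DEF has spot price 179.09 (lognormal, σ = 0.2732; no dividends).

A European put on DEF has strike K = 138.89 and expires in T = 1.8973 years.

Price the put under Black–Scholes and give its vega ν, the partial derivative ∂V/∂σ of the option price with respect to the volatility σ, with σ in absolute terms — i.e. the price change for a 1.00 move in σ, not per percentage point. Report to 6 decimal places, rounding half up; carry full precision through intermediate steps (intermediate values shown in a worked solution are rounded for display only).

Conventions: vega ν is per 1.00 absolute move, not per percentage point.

σ√T = 0.2732·√1.8973 = 0.376313
d₁ = (ln(S/K) + (r+σ²/2)T) / (σ√T) = (ln(179.09/138.89) + (0.0764+0.2732²/2)·1.8973) / 0.376313 = (0.254206 + 0.215759) / 0.376313 = 1.248870
d₂ = d₁ − σ√T = 1.248870 − 0.376313 = 0.872558
e^{−rT} = 0.865062
N(−d₁) = 0.105856,  N(−d₂) = 0.191452
Put price V = K·e^{−rT}·N(−d₂) − S·N(−d₁) = 23.002687 − 18.957802 = 4.044885
φ(d₁) = (1/√(2π))·e^{−d₁²/2} = 0.182907
ν = S·φ(d₁)·√T = 45.120087

price = 4.044885
ν = 45.120087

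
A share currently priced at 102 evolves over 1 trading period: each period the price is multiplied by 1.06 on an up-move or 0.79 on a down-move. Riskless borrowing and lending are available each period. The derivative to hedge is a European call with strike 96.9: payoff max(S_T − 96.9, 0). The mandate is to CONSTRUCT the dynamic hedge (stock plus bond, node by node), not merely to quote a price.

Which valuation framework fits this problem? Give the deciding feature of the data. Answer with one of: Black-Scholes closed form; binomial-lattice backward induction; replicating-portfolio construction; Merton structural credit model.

Key observation: a price alone would not answer the question — the per-node share/bond construction on the spot-102, 1.06/0.79 tree is required, and only the replicating-portfolio method yields it.

framework: replicating-portfolio construction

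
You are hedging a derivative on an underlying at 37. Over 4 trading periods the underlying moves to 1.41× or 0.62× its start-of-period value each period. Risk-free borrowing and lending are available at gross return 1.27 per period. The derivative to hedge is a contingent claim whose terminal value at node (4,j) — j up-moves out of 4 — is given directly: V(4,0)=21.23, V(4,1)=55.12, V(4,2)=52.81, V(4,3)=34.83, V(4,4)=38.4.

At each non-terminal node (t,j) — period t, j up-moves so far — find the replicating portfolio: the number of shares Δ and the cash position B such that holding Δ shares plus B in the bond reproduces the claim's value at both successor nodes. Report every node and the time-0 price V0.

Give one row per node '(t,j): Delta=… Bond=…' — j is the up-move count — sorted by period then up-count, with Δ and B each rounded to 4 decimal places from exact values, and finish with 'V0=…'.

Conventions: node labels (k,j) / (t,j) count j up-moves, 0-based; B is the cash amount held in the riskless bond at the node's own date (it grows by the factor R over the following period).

(0,0): Delta=-0.0747 Bond=17.8012
(1,0): Delta=-0.4031 Bond=30.1399
(1,1): Delta=-0.0436 Bond=20.9852
(2,0): Delta=0.2877 Bond=28.4533
(2,1): Delta=-0.4685 Bond=40.3936
(2,2): Delta=-0.0034 Bond=23.6913
(3,0): Delta=4.8648 Bond=-4.2262
(3,1): Delta=-0.1458 Bond=44.8291
(3,2): Delta=-0.4990 Bond=52.6936
(3,3): Delta=0.0436 Bond=25.2191
V0=15.0370

The replicating-portfolio and risk-neutral prices coincide; use p* = (1.27−0.62)/(1.41−0.62) = 0.8228 for the latter.
Expiry values: V(4,0)=21.2300, V(4,1)=55.1200, V(4,2)=52.8100, V(4,3)=34.8300, V(4,4)=38.4000
  t=3,j=0: stock 8.8181 → up 12.4336 (V=55.1200), down 5.4672 (V=21.2300). Price 38.6726; hedge Δ=4.8648, bond B=-4.2262.
  t=3,j=1: stock 20.0541 → up 28.2763 (V=52.8100), down 12.4336 (V=55.1200). Price 41.9050; hedge Δ=-0.1458, bond B=44.8291.
  t=3,j=2: stock 45.6070 → up 64.3059 (V=34.8300), down 28.2763 (V=52.8100). Price 29.9341; hedge Δ=-0.4990, bond B=52.6936.
  t=3,j=3: stock 103.7192 → up 146.2440 (V=38.4000), down 64.3059 (V=34.8300). Price 29.7381; hedge Δ=0.0436, bond B=25.2191.
  t=2,j=0: stock 14.2228 → up 20.0541 (V=41.9050), down 8.8181 (V=38.6726). Price 32.5450; hedge Δ=0.2877, bond B=28.4533.
  t=2,j=1: stock 32.3454 → up 45.6070 (V=29.9341), down 20.0541 (V=41.9050). Price 25.2406; hedge Δ=-0.4685, bond B=40.3936.
  t=2,j=2: stock 73.5597 → up 103.7192 (V=29.7381), down 45.6070 (V=29.9341). Price 23.4432; hedge Δ=-0.0034, bond B=23.6913.
  t=1,j=0: stock 22.9400 → up 32.3454 (V=25.2406), down 14.2228 (V=32.5450). Price 20.8937; hedge Δ=-0.4031, bond B=30.1399.
  t=1,j=1: stock 52.1700 → up 73.5597 (V=23.4432), down 32.3454 (V=25.2406). Price 18.7100; hedge Δ=-0.0436, bond B=20.9852.
  t=0,j=0: stock 37.0000 → up 52.1700 (V=18.7100), down 22.9400 (V=20.8937). Price 15.0370; hedge Δ=-0.0747, bond B=17.8012.
Check: Δ(0,0)·S0 + B(0,0) = 15.0370 = V0.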